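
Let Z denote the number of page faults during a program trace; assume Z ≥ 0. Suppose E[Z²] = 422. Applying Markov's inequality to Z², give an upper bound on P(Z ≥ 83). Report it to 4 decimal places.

Since Z ≥ 0, the event {Z ≥ 83} is the same as {Z² ≥ 6889}.
Markov's inequality applied to Z² gives P(Z² ≥ 6889) ≤ E[Z²]/6889 = 422/6889 = 0.0613.

0.0613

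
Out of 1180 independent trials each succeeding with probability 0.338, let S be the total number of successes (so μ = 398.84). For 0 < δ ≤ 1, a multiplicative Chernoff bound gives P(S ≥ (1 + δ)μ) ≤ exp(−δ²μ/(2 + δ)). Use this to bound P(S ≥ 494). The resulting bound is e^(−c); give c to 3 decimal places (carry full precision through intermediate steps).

Write 494 = (1 + δ)μ, so δ = 494/398.84 − 1 = 0.2385919…
Then the exponent is δ²μ/(2 + δ) = (494 − μ)² / (μ·(2 + δ)) = 10.142271.

10.142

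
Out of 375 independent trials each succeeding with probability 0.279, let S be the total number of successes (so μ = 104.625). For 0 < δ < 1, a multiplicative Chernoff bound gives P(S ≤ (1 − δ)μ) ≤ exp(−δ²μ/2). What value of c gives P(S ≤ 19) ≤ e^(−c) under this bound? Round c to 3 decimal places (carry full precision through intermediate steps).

Write 19 = (1 − δ)μ, so δ = 1 − 19/104.625 = 0.818399…
Then the exponent is δ²μ/2 = (μ − 19)²/(2μ) = 35.037709.

35.038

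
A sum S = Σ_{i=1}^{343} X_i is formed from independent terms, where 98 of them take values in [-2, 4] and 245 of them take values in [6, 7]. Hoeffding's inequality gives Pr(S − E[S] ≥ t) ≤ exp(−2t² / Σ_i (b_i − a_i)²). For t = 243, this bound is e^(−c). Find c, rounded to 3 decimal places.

31.301

Σ(b_i − a_i)² = 98·6² + 245·1² = 3773.
c = 2t² / 3773 = 2·243² / 3773 = 31.3008.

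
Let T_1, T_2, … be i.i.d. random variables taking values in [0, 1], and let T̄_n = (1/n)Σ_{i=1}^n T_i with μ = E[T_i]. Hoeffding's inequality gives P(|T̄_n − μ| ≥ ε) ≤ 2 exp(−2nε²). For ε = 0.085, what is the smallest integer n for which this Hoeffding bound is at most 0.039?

273

Require 2·exp(−2nε²) ≤ 0.039, i.e. 2nε² ≥ ln(2/0.039) = 3.937341.
So n ≥ 3.937341 / (2·0.085²) = 272.480.
The smallest integer n is 273.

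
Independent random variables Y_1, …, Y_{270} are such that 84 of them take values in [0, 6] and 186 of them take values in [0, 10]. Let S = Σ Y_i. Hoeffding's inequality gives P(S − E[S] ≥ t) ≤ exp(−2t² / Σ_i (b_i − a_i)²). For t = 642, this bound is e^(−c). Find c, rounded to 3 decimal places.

Σ(b_i − a_i)² = 84·6² + 186·10² = 21624.
c = 2t² / 21624 = 2·642² / 21624 = 38.1210.

38.121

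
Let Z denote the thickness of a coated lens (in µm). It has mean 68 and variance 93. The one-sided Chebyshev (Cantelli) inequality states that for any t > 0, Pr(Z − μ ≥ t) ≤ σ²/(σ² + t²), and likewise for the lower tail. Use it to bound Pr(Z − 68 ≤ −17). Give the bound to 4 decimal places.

Here σ² = 93 and t = 17, so σ² + t² = 382.
Cantelli's bound: 93/382 = 0.2435.

0.2435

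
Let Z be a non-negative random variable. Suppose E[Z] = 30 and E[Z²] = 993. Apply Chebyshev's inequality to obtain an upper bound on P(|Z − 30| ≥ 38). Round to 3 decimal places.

0.064

Var(Z) = E[Z²] − (E[Z])² = 993 − 900 = 93.
Chebyshev's inequality: P(|Z − μ| ≥ t) ≤ Var(Z)/t² = 93/1444 = 0.0644.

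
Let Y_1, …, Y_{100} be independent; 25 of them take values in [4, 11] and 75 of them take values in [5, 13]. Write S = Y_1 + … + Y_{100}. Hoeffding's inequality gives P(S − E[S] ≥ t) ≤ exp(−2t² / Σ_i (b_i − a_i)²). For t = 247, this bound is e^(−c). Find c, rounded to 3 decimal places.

Σ(b_i − a_i)² = 25·7² + 75·8² = 6025.
c = 2t² / 6025 = 2·247² / 6025 = 20.2520.

20.252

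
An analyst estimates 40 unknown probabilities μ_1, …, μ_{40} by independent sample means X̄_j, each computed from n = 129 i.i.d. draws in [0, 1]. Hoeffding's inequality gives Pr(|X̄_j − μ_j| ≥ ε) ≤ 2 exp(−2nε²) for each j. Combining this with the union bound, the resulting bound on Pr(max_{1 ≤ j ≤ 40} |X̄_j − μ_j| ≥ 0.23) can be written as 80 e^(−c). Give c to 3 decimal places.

13.648

Union bound over the 40 events: Pr(max_{1 ≤ j ≤ 40} |X̄_j − μ_j| ≥ 0.23) ≤ 40·2·exp(−2nε²) = 80 exp(−2·129·0.23²).
So c = 2·129·0.23² = 13.6482.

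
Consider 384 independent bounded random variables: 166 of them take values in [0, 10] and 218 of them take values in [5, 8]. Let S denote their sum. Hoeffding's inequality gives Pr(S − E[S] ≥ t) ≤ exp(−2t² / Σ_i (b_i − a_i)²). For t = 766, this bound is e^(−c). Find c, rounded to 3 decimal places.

Σ(b_i − a_i)² = 166·10² + 218·3² = 18562.
c = 2t² / 18562 = 2·766² / 18562 = 63.2212.

63.221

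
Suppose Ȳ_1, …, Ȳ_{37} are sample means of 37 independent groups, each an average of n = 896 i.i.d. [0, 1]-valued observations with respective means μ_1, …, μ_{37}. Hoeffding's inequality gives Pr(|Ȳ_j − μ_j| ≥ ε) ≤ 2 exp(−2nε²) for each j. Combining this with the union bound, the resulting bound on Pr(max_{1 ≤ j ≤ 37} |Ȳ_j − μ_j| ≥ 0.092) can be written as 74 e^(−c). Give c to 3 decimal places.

Union bound over the 37 events: Pr(max_{1 ≤ j ≤ 37} |Ȳ_j − μ_j| ≥ 0.092) ≤ 37·2·exp(−2nε²) = 74 exp(−2·896·0.092²).
So c = 2·896·0.092² = 15.1675.

15.167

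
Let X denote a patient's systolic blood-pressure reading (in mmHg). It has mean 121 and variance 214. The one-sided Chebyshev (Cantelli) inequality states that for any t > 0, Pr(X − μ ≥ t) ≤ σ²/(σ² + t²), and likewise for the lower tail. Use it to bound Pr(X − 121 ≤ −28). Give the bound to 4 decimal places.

0.2144

Here σ² = 214 and t = 28, so σ² + t² = 998.
Cantelli's bound: 214/998 = 0.2144.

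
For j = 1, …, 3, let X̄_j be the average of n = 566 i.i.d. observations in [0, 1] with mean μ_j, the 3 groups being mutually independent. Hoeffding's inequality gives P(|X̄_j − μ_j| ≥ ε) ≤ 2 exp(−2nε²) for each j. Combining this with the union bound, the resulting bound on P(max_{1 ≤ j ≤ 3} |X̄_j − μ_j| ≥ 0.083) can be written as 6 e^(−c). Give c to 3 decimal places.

7.798

Union bound over the 3 events: P(max_{1 ≤ j ≤ 3} |X̄_j − μ_j| ≥ 0.083) ≤ 3·2·exp(−2nε²) = 6 exp(−2·566·0.083²).
So c = 2·566·0.083² = 7.7983.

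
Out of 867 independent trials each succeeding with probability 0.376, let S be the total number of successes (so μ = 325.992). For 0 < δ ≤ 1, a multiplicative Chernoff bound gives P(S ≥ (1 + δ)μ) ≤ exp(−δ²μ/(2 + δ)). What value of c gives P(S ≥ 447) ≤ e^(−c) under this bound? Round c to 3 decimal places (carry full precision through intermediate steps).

18.943

Write 447 = (1 + δ)μ, so δ = 447/325.992 − 1 = 0.3711993…
Then the exponent is δ²μ/(2 + δ) = (447 − μ)² / (μ·(2 + δ)) = 18.943192.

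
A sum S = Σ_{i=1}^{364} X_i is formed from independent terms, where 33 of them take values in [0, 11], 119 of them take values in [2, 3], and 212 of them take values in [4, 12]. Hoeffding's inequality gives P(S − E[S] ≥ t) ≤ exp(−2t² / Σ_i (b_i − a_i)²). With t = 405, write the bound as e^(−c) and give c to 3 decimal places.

18.555

Σ(b_i − a_i)² = 33·11² + 119·1² + 212·8² = 17680.
c = 2t² / 17680 = 2·405² / 17680 = 18.5549.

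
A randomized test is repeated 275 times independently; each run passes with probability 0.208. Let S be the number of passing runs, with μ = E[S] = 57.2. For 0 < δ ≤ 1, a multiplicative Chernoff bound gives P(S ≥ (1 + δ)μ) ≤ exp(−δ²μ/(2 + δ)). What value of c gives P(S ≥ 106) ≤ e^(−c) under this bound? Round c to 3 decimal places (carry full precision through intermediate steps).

Write 106 = (1 + δ)μ, so δ = 106/57.2 − 1 = 0.8531469…
Then the exponent is δ²μ/(2 + δ) = (106 − μ)² / (μ·(2 + δ)) = 14.592157.

14.592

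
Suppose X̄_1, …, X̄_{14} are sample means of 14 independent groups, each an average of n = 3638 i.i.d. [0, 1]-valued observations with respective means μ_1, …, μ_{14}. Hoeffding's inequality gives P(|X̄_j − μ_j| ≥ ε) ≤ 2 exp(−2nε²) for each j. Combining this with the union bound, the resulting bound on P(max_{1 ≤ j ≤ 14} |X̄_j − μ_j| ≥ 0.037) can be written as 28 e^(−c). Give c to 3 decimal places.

9.961

Union bound over the 14 events: P(max_{1 ≤ j ≤ 14} |X̄_j − μ_j| ≥ 0.037) ≤ 14·2·exp(−2nε²) = 28 exp(−2·3638·0.037²).
So c = 2·3638·0.037² = 9.9608.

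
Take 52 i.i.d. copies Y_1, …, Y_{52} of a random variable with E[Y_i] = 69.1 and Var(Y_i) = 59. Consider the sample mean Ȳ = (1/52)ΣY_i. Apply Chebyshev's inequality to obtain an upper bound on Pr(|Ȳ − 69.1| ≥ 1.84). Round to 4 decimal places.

0.3351

Var(Ȳ) = Var(Y_i)/n = 59/52 = 1.1346.
Chebyshev: Pr(|Ȳ − 69.1| ≥ 1.84) ≤ Var(Ȳ)/(1.84)² = 59/(52·1.84²) = 0.3351.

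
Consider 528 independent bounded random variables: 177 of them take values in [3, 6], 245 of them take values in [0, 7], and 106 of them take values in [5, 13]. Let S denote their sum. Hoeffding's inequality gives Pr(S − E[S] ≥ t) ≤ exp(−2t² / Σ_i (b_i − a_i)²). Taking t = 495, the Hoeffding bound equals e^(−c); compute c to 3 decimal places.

24.043

Σ(b_i − a_i)² = 177·3² + 245·7² + 106·8² = 20382.
c = 2t² / 20382 = 2·495² / 20382 = 24.0433.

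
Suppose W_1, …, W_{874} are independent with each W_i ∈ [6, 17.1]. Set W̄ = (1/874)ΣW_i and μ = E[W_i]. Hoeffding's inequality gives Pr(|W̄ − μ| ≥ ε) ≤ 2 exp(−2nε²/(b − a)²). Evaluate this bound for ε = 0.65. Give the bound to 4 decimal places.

0.0050

Exponent: 2nε²/(b − a)² = 2·874·0.65² / 11.1² = 5.99408.
Bound = 2·exp(−5.99408) = 0.00499.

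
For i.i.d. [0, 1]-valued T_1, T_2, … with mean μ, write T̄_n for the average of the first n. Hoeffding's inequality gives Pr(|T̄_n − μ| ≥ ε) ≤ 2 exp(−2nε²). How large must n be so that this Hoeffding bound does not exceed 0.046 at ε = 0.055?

624

Require 2·exp(−2nε²) ≤ 0.046, i.e. 2nε² ≥ ln(2/0.046) = 3.772261.
So n ≥ 3.772261 / (2·0.055²) = 623.514.
The smallest integer n is 624.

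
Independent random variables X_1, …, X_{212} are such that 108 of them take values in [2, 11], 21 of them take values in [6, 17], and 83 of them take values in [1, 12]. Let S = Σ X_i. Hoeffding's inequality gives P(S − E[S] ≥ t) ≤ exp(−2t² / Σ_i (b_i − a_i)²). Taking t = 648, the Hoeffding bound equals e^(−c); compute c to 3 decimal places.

39.368

Σ(b_i − a_i)² = 108·9² + 21·11² + 83·11² = 21332.
c = 2t² / 21332 = 2·648² / 21332 = 39.3685.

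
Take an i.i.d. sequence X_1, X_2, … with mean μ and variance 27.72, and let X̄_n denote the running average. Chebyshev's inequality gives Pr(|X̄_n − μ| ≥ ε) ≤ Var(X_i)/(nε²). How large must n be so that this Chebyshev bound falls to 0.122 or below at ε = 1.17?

Require 27.72/(n·1.17²) ≤ 0.122, i.e. n ≥ 27.72/(0.122·1.17²) = 165.982.
The smallest integer n is 166.

166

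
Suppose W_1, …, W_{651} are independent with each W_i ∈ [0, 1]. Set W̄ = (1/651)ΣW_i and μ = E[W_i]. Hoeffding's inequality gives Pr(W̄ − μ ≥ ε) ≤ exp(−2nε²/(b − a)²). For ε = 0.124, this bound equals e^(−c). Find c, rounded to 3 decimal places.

20.020

c = 2nε²/(b − a)² = 2·651·0.124² / 1² = 20.0196.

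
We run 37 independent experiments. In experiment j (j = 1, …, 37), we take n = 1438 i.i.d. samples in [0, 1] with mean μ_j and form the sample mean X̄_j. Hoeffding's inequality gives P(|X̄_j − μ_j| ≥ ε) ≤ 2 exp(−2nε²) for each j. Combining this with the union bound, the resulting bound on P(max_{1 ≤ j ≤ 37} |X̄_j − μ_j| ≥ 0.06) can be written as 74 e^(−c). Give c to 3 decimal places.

10.354

Union bound over the 37 events: P(max_{1 ≤ j ≤ 37} |X̄_j − μ_j| ≥ 0.06) ≤ 37·2·exp(−2nε²) = 74 exp(−2·1438·0.06²).
So c = 2·1438·0.06² = 10.3536.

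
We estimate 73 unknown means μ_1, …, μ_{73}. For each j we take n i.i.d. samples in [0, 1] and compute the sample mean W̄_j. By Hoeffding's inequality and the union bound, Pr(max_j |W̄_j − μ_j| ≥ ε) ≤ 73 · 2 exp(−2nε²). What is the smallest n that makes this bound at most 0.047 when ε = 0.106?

Need 2·73·exp(−2nε²) ≤ 0.047, i.e. exp(−2nε²) ≤ 0.047/146.
So 2nε² ≥ ln(146/0.047) = 8.041214.
Hence n ≥ 8.041214/(2·0.106²) = 357.833.
The smallest integer n is 358.

358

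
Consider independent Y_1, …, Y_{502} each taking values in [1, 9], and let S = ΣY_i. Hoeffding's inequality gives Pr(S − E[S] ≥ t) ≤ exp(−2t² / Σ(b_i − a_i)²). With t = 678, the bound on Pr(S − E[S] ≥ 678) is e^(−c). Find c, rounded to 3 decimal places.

28.616

Σ(b_i − a_i)² = 502·(8)² = 32128.
c = 2t²/32128 = 2·678²/32128 = 28.6158.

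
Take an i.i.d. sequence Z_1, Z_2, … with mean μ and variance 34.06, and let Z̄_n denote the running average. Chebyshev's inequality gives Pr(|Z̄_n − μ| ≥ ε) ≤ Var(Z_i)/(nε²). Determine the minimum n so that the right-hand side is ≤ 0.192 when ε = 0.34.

1535

Require 34.06/(n·0.34²) ≤ 0.192, i.e. n ≥ 34.06/(0.192·0.34²) = 1534.566.
The smallest integer n is 1535.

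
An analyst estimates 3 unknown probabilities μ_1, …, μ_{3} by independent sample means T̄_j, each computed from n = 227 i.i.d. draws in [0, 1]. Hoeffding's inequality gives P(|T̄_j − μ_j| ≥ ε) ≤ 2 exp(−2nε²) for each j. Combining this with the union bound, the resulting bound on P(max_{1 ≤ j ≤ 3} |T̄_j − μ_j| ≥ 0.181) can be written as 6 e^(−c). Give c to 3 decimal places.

Union bound over the 3 events: P(max_{1 ≤ j ≤ 3} |T̄_j − μ_j| ≥ 0.181) ≤ 3·2·exp(−2nε²) = 6 exp(−2·227·0.181²).
So c = 2·227·0.181² = 14.8735.

14.873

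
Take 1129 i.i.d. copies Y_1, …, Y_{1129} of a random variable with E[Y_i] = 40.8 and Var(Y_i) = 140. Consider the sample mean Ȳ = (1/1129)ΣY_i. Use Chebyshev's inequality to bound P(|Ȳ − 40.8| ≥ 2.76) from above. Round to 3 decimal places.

Var(Ȳ) = Var(Y_i)/n = 140/1129 = 0.124.
Chebyshev: P(|Ȳ − 40.8| ≥ 2.76) ≤ Var(Ȳ)/(2.76)² = 140/(1129·2.76²) = 0.0163.

0.016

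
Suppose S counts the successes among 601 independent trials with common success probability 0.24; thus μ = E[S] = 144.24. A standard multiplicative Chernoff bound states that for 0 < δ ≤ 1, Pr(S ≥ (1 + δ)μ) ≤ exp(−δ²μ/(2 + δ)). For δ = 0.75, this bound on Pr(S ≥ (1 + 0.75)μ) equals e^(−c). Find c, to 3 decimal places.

c = δ²μ/(2 + δ) = 0.75²·144.24/(2 + 0.75) = 29.5036.

29.504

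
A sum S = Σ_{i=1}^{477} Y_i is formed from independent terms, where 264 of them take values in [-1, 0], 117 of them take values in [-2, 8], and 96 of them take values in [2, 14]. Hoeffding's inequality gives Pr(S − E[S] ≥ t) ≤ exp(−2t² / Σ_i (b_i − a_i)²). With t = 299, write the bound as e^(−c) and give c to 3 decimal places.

Σ(b_i − a_i)² = 264·1² + 117·10² + 96·12² = 25788.
c = 2t² / 25788 = 2·299² / 25788 = 6.9335.

6.934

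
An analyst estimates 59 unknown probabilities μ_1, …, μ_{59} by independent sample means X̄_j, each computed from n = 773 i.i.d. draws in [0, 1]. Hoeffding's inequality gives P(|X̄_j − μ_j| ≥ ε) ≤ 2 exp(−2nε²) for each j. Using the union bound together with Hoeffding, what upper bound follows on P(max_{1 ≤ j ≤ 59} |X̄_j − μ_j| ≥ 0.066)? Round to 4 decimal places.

Per-experiment Hoeffding bound: 2·exp(−2·773·0.066²) = 2·exp(−6.73438) = 0.0023786.
Union bound over 59 events: 59·0.0023786 = 0.14034.

0.1403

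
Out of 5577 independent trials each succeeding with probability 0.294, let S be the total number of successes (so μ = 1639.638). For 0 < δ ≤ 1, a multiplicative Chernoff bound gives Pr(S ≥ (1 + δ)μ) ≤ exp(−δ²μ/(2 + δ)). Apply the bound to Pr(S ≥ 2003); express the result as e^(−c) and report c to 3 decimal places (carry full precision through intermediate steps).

36.246

Write 2003 = (1 + δ)μ, so δ = 2003/1639.638 − 1 = 0.2216111…
Then the exponent is δ²μ/(2 + δ) = (2003 − μ)² / (μ·(2 + δ)) = 36.246243.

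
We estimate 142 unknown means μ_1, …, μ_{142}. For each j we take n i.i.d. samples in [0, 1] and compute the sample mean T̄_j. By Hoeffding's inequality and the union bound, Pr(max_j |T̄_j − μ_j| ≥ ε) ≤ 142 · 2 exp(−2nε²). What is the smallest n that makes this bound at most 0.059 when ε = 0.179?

133

Need 2·142·exp(−2nε²) ≤ 0.059, i.e. exp(−2nε²) ≤ 0.059/284.
So 2nε² ≥ ln(284/0.059) = 8.479192.
Hence n ≥ 8.479192/(2·0.179²) = 132.318.
The smallest integer n is 133.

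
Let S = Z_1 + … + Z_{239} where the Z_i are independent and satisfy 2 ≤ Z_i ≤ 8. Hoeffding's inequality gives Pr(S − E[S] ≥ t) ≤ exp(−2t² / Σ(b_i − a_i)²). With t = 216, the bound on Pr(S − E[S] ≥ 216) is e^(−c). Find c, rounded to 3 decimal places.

Σ(b_i − a_i)² = 239·(6)² = 8604.
c = 2t²/8604 = 2·216²/8604 = 10.8452.

10.845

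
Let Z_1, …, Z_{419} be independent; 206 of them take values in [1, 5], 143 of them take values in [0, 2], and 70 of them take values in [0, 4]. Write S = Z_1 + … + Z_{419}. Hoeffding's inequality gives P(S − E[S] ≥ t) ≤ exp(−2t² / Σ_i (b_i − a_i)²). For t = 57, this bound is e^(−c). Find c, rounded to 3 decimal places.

Σ(b_i − a_i)² = 206·4² + 143·2² + 70·4² = 4988.
c = 2t² / 4988 = 2·57² / 4988 = 1.3027.

1.303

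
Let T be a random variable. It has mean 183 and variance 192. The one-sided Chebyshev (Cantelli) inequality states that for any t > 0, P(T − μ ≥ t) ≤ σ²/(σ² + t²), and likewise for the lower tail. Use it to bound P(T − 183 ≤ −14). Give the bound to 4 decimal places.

0.4948

Here σ² = 192 and t = 14, so σ² + t² = 388.
Cantelli's bound: 192/388 = 0.4948.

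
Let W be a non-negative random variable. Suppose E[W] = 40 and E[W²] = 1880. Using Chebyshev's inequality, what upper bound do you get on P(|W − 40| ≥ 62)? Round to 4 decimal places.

0.0728

Var(W) = E[W²] − (E[W])² = 1880 − 1600 = 280.
Chebyshev's inequality: P(|W − μ| ≥ t) ≤ Var(W)/t² = 280/3844 = 0.0728.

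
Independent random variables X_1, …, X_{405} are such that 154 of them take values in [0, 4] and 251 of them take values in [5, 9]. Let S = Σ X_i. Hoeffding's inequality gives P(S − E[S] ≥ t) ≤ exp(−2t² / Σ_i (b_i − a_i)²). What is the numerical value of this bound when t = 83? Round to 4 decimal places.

Σ(b_i − a_i)² = 154·4² + 251·4² = 6480.
Exponent = 2·83² / 6480 = 2.12623.
Bound = exp(−2.12623) = 0.11929.

0.1193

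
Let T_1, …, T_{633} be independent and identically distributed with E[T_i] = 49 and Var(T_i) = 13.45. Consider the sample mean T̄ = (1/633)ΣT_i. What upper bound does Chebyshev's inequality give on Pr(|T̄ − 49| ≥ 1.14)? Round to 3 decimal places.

0.016

Var(T̄) = Var(T_i)/n = 13.45/633 = 0.021248.
Chebyshev: Pr(|T̄ − 49| ≥ 1.14) ≤ Var(T̄)/(1.14)² = 13.45/(633·1.14²) = 0.0163.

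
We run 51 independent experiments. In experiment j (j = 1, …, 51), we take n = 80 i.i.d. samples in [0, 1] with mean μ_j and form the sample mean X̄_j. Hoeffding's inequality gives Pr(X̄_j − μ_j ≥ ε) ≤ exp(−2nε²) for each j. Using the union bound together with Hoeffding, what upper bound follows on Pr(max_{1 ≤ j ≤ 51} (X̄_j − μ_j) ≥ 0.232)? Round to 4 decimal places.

Per-experiment Hoeffding bound: exp(−2·80·0.232²) = exp(−8.61184) = 0.00018194.
Union bound over 51 events: 51·0.00018194 = 0.00928.

0.0093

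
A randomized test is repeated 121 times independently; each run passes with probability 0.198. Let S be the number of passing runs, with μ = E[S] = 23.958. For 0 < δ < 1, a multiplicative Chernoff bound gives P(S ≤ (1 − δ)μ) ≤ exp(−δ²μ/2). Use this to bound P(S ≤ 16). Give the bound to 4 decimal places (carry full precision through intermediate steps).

Write 16 = (1 − δ)μ, so δ = 1 − 16/23.958 = 0.3321646…
Then the exponent is δ²μ/2 = (μ − 16)²/(2μ) = 1.321683.
Bound = exp(−1.321683) = 0.26669.

0.2667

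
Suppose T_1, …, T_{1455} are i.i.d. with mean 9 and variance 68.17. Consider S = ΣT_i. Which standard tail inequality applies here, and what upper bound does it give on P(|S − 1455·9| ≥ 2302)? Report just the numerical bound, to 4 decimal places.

0.0187

With mean and variance of each term known, Chebyshev's inequality bounds the deviation of the sum (or sample mean).
Var(S) = n·Var(T_i) = 1455·68.17 = 99187.35.
Chebyshev: P(|S − 1455·9| ≥ 2302) ≤ Var(S)/2302² = 99187.35/5299204 = 0.0187.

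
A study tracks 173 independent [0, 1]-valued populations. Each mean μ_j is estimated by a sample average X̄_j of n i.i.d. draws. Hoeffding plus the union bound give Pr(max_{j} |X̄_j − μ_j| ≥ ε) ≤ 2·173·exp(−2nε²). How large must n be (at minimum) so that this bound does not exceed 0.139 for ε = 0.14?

200

Need 2·173·exp(−2nε²) ≤ 0.139, i.e. exp(−2nε²) ≤ 0.139/346.
So 2nε² ≥ ln(346/0.139) = 7.819720.
Hence n ≥ 7.819720/(2·0.14²) = 199.483.
The smallest integer n is 200.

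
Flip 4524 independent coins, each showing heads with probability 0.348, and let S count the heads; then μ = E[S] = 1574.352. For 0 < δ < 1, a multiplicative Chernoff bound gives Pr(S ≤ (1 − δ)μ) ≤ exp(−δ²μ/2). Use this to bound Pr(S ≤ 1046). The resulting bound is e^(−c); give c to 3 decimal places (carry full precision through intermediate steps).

Write 1046 = (1 − δ)μ, so δ = 1 − 1046/1574.352 = 0.3355997…
Then the exponent is δ²μ/2 = (μ − 1046)²/(2μ) = 88.657376.

88.657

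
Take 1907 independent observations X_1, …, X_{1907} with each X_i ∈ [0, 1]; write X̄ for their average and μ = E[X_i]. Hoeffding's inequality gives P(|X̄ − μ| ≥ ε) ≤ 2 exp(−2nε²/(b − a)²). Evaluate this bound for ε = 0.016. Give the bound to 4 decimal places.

0.7533

Exponent: 2nε²/(b − a)² = 2·1907·0.016² / 1² = 0.97638.
Bound = 2·exp(−0.97638) = 0.75334.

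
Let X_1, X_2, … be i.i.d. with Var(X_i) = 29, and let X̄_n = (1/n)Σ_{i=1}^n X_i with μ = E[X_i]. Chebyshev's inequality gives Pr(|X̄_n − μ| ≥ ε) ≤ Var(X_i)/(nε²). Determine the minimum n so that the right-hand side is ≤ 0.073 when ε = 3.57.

32

Require 29/(n·3.57²) ≤ 0.073, i.e. n ≥ 29/(0.073·3.57²) = 31.170.
The smallest integer n is 32.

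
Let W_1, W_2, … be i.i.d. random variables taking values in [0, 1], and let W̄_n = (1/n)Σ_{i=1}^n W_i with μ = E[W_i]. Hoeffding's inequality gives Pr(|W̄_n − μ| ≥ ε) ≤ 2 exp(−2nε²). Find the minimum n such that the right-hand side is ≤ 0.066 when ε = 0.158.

Require 2·exp(−2nε²) ≤ 0.066, i.e. 2nε² ≥ ln(2/0.066) = 3.411248.
So n ≥ 3.411248 / (2·0.158²) = 68.323.
The smallest integer n is 69.

69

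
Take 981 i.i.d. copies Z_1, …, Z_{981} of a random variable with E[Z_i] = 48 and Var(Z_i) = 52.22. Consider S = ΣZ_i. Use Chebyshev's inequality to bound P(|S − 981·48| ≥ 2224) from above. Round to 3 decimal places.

Var(S) = n·Var(Z_i) = 981·52.22 = 51227.82.
Chebyshev: P(|S − 981·48| ≥ 2224) ≤ Var(S)/2224² = 51227.82/4946176 = 0.0104.

0.010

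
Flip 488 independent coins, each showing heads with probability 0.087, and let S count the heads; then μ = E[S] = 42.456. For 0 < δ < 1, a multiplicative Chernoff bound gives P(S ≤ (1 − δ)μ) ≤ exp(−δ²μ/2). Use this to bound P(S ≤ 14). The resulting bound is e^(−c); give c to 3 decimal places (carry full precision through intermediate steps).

Write 14 = (1 − δ)μ, so δ = 1 − 14/42.456 = 0.6702468…
Then the exponent is δ²μ/2 = (μ − 14)²/(2μ) = 9.536272.

9.536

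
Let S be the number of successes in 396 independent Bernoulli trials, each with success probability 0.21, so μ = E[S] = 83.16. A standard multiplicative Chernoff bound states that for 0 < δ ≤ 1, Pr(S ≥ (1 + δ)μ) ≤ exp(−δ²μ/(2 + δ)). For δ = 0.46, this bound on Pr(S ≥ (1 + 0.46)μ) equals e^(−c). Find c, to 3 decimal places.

7.153

c = δ²μ/(2 + δ) = 0.46²·83.16/(2 + 0.46) = 7.1531.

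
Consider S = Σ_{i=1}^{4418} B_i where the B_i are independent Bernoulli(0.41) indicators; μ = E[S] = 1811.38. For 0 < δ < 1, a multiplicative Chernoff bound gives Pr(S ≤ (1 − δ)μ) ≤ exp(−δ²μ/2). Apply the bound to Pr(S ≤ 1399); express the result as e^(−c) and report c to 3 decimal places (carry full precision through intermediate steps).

46.941

Write 1399 = (1 − δ)μ, so δ = 1 − 1399/1811.38 = 0.2276607…
Then the exponent is δ²μ/2 = (μ − 1399)²/(2μ) = 46.941355.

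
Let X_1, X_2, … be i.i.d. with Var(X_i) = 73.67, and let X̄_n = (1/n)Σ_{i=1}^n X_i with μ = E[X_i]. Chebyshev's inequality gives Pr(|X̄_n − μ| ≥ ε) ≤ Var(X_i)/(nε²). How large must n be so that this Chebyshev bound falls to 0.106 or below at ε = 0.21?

Require 73.67/(n·0.21²) ≤ 0.106, i.e. n ≥ 73.67/(0.106·0.21²) = 15759.637.
The smallest integer n is 15760.

15760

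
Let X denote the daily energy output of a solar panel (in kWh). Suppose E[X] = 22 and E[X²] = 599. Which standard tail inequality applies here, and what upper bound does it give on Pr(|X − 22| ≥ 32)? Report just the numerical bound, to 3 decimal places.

The first two moments determine the variance, so Chebyshev's inequality is the sharpest standard bound available.
Var(X) = E[X²] − (E[X])² = 599 − 484 = 115.
Chebyshev's inequality: Pr(|X − μ| ≥ t) ≤ Var(X)/t² = 115/1024 = 0.1123.

0.112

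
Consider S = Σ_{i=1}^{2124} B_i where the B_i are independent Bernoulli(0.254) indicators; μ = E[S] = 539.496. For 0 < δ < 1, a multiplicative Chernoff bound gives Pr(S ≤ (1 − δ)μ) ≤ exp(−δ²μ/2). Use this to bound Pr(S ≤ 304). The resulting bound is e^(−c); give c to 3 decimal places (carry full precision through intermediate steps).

Write 304 = (1 − δ)μ, so δ = 1 − 304/539.496 = 0.4365111…
Then the exponent is δ²μ/2 = (μ − 304)²/(2μ) = 51.398311.

51.398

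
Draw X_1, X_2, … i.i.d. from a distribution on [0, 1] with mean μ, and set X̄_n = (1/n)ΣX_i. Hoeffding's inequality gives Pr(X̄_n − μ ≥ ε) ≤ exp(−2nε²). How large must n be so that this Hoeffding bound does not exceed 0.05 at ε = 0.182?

46

Require exp(−2nε²) ≤ 0.05, i.e. 2nε² ≥ ln(1/0.05) = 2.995732.
So n ≥ 2.995732 / (2·0.182²) = 45.220.
The smallest integer n is 46.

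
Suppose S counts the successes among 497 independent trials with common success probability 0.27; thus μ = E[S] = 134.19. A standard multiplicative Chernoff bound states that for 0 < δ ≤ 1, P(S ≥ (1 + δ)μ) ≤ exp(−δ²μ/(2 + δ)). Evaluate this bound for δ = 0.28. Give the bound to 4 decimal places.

Exponent = δ²μ/(2 + δ) = 0.28²·134.19/2.28 = 4.6143.
Bound = exp(−4.6143) = 0.00991.

0.0099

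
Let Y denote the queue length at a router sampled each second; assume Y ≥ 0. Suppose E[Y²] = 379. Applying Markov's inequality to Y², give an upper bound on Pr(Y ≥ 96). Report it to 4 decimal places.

Since Y ≥ 0, the event {Y ≥ 96} is the same as {Y² ≥ 9216}.
Markov's inequality applied to Y² gives Pr(Y² ≥ 9216) ≤ E[Y²]/9216 = 379/9216 = 0.0411.

0.0411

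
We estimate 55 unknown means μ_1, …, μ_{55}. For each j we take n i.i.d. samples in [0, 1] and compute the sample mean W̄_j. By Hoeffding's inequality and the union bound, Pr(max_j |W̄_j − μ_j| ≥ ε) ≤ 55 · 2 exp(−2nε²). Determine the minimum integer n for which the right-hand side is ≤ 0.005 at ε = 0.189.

140

Need 2·55·exp(−2nε²) ≤ 0.005, i.e. exp(−2nε²) ≤ 0.005/110.
So 2nε² ≥ ln(110/0.005) = 9.998798.
Hence n ≥ 9.998798/(2·0.189²) = 139.957.
The smallest integer n is 140.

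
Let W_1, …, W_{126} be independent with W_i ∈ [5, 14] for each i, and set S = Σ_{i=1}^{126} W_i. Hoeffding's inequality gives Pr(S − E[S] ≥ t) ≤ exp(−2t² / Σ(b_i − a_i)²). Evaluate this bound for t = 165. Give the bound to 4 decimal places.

0.0048

Σ(b_i − a_i)² = 126·(9)² = 10206.
Exponent = 2·165²/10206 = 5.3351.
Bound = exp(−5.3351) = 0.00482.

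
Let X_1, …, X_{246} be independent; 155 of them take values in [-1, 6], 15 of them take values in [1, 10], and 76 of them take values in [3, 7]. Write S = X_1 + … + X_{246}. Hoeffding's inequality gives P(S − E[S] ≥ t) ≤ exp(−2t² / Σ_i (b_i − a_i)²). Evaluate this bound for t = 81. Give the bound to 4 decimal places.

0.2701

Σ(b_i − a_i)² = 155·7² + 15·9² + 76·4² = 10026.
Exponent = 2·81² / 10026 = 1.30880.
Bound = exp(−1.30880) = 0.27014.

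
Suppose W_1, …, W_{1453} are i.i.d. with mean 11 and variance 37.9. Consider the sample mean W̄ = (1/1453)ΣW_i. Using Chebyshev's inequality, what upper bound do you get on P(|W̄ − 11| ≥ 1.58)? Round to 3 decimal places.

Var(W̄) = Var(W_i)/n = 37.9/1453 = 0.026084.
Chebyshev: P(|W̄ − 11| ≥ 1.58) ≤ Var(W̄)/(1.58)² = 37.9/(1453·1.58²) = 0.0104.

0.010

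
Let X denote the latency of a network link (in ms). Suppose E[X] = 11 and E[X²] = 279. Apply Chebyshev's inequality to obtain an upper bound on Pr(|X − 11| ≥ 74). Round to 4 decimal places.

0.0289

Var(X) = E[X²] − (E[X])² = 279 − 121 = 158.
Chebyshev's inequality: Pr(|X − μ| ≥ t) ≤ Var(X)/t² = 158/5476 = 0.0289.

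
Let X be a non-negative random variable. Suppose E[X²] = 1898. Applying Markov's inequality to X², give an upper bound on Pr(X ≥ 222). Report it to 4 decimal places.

Since X ≥ 0, the event {X ≥ 222} is the same as {X² ≥ 49284}.
Markov's inequality applied to X² gives Pr(X² ≥ 49284) ≤ E[X²]/49284 = 1898/49284 = 0.0385.

0.0385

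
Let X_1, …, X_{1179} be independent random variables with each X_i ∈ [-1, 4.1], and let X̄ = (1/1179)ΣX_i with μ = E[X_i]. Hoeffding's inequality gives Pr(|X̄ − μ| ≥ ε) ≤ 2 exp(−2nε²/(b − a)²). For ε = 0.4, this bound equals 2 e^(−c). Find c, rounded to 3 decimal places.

14.505

c = 2nε²/(b − a)² = 2·1179·0.4² / 5.1² = 14.5052.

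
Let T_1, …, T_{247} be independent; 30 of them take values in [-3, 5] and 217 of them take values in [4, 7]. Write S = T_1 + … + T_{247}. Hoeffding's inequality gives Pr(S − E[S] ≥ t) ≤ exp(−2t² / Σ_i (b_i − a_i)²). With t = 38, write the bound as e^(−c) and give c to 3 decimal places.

Σ(b_i − a_i)² = 30·8² + 217·3² = 3873.
c = 2t² / 3873 = 2·38² / 3873 = 0.7457.

0.746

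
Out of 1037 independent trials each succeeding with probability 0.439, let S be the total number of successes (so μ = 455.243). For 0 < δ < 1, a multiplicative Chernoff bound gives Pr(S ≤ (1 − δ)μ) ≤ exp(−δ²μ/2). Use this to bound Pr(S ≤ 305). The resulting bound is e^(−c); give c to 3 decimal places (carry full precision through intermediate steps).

Write 305 = (1 − δ)μ, so δ = 1 − 305/455.243 = 0.3300281…
Then the exponent is δ²μ/2 = (μ − 305)²/(2μ) = 24.792209.

24.792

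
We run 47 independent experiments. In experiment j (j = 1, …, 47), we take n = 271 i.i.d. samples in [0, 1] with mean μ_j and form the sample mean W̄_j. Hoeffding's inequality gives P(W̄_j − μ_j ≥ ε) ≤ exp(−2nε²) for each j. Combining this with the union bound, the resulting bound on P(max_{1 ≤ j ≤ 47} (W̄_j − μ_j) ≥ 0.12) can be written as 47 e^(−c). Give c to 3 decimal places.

Union bound over the 47 events: P(max_{1 ≤ j ≤ 47} (W̄_j − μ_j) ≥ 0.12) ≤ 47·exp(−2nε²) = 47 exp(−2·271·0.12²).
So c = 2·271·0.12² = 7.8048.

7.805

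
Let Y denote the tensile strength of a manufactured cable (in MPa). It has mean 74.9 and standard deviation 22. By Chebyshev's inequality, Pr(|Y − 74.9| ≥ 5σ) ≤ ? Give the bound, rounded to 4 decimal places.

Chebyshev: Pr(|Y − μ| ≥ t) ≤ Var(Y)/t².
Var(Y) = σ² = 22² = 484.
t = 5·22 = 110.
Bound = 484 / 12100 = 0.0400.

0.0400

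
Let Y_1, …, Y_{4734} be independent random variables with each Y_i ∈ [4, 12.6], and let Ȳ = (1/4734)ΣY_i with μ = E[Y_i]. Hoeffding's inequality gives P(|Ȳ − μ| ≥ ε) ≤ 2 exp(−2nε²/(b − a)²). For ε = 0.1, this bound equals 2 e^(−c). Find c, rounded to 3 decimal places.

1.280

c = 2nε²/(b − a)² = 2·4734·0.1² / 8.6² = 1.2802.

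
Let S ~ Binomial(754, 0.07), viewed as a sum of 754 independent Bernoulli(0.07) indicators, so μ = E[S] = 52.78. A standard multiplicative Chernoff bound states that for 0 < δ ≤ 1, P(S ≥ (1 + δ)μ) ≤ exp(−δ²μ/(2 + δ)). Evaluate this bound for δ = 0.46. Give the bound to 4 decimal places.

Exponent = δ²μ/(2 + δ) = 0.46²·52.78/2.46 = 4.5399.
Bound = exp(−4.5399) = 0.01067.

0.0107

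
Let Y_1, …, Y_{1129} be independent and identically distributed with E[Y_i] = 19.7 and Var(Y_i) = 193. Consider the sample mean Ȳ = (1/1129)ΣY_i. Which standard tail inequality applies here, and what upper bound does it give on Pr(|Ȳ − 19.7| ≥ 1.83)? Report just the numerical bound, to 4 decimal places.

0.0510

With mean and variance of each term known, Chebyshev's inequality bounds the deviation of the sum (or sample mean).
Var(Ȳ) = Var(Y_i)/n = 193/1129 = 0.17095.
Chebyshev: Pr(|Ȳ − 19.7| ≥ 1.83) ≤ Var(Ȳ)/(1.83)² = 193/(1129·1.83²) = 0.0510.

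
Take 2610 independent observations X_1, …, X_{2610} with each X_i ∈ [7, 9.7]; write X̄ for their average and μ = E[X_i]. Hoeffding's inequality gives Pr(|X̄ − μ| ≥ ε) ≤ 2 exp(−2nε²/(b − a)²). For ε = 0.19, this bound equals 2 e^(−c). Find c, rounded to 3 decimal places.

c = 2nε²/(b − a)² = 2·2610·0.19² / 2.7² = 25.8494.

25.849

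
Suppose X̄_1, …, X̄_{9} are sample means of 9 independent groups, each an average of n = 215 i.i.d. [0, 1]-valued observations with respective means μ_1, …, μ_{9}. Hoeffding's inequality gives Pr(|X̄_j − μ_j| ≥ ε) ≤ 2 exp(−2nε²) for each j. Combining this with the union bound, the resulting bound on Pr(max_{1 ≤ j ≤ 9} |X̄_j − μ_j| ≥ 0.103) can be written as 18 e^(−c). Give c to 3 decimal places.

Union bound over the 9 events: Pr(max_{1 ≤ j ≤ 9} |X̄_j − μ_j| ≥ 0.103) ≤ 9·2·exp(−2nε²) = 18 exp(−2·215·0.103²).
So c = 2·215·0.103² = 4.5619.

4.562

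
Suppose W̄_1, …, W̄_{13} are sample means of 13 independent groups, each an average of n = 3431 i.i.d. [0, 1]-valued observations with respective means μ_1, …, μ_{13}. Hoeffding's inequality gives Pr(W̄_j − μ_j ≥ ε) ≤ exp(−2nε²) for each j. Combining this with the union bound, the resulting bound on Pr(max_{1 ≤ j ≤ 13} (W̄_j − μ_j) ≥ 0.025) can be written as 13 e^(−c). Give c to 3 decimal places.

4.289

Union bound over the 13 events: Pr(max_{1 ≤ j ≤ 13} (W̄_j − μ_j) ≥ 0.025) ≤ 13·exp(−2nε²) = 13 exp(−2·3431·0.025²).
So c = 2·3431·0.025² = 4.2888.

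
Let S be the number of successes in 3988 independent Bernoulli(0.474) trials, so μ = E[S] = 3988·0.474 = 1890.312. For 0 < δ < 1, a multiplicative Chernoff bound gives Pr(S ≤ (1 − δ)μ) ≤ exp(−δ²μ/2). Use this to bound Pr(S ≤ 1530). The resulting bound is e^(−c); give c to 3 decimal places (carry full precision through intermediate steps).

Write 1530 = (1 − δ)μ, so δ = 1 − 1530/1890.312 = 0.1906098…
Then the exponent is δ²μ/2 = (μ − 1530)²/(2μ) = 34.339500.

34.339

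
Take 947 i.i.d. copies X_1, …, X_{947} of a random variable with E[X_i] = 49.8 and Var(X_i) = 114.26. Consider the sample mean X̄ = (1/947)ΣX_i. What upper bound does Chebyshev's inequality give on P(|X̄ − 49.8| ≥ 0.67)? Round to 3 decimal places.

0.269

Var(X̄) = Var(X_i)/n = 114.26/947 = 0.12065.
Chebyshev: P(|X̄ − 49.8| ≥ 0.67) ≤ Var(X̄)/(0.67)² = 114.26/(947·0.67²) = 0.2688.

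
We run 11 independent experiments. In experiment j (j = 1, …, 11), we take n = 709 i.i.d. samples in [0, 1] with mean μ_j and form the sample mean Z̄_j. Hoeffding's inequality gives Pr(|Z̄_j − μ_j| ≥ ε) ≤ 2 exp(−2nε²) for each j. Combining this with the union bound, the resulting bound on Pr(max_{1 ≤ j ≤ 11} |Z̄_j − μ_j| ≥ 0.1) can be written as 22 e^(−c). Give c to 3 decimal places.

Union bound over the 11 events: Pr(max_{1 ≤ j ≤ 11} |Z̄_j − μ_j| ≥ 0.1) ≤ 11·2·exp(−2nε²) = 22 exp(−2·709·0.1²).
So c = 2·709·0.1² = 14.1800.

14.180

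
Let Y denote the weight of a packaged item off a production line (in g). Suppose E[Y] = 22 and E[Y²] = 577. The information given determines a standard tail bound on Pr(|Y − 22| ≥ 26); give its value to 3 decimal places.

The first two moments determine the variance, so Chebyshev's inequality is the sharpest standard bound available.
Var(Y) = E[Y²] − (E[Y])² = 577 − 484 = 93.
Chebyshev's inequality: Pr(|Y − μ| ≥ t) ≤ Var(Y)/t² = 93/676 = 0.1376.

0.138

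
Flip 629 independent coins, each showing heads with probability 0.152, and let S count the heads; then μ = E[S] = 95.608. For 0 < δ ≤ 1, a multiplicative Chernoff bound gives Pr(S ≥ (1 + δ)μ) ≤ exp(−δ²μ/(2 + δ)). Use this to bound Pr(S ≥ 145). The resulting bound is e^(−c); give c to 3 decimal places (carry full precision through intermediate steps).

Write 145 = (1 + δ)μ, so δ = 145/95.608 − 1 = 0.5166095…
Then the exponent is δ²μ/(2 + δ) = (145 − μ)² / (μ·(2 + δ)) = 10.139188.

10.139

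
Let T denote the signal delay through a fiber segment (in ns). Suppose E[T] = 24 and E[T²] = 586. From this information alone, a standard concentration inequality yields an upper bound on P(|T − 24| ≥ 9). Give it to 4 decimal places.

0.1235

The first two moments determine the variance, so Chebyshev's inequality is the sharpest standard bound available.
Var(T) = E[T²] − (E[T])² = 586 − 576 = 10.
Chebyshev's inequality: P(|T − μ| ≥ t) ≤ Var(T)/t² = 10/81 = 0.1235.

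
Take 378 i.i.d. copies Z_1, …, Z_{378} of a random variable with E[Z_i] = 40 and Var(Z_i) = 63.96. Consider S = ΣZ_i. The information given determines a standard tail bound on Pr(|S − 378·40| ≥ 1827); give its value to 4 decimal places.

0.0072

With mean and variance of each term known, Chebyshev's inequality bounds the deviation of the sum (or sample mean).
Var(S) = n·Var(Z_i) = 378·63.96 = 24176.88.
Chebyshev: Pr(|S − 378·40| ≥ 1827) ≤ Var(S)/1827² = 24176.88/3337929 = 0.0072.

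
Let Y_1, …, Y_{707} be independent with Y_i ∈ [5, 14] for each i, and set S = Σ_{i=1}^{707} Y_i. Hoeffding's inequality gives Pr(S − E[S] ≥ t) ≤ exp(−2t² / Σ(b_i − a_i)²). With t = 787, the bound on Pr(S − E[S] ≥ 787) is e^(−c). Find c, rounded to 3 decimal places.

Σ(b_i − a_i)² = 707·(9)² = 57267.
c = 2t²/57267 = 2·787²/57267 = 21.6309.

21.631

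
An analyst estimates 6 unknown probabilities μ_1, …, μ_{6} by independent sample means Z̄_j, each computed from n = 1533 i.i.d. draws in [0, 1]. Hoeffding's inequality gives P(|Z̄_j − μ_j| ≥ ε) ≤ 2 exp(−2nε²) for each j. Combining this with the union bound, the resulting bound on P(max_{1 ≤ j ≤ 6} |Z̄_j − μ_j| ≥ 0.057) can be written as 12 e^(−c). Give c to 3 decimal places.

Union bound over the 6 events: P(max_{1 ≤ j ≤ 6} |Z̄_j − μ_j| ≥ 0.057) ≤ 6·2·exp(−2nε²) = 12 exp(−2·1533·0.057²).
So c = 2·1533·0.057² = 9.9614.

9.961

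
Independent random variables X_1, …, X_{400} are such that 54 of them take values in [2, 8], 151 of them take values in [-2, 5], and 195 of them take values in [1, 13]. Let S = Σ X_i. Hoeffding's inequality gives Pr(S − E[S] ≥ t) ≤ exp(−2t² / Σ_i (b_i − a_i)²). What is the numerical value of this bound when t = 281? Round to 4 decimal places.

Σ(b_i − a_i)² = 54·6² + 151·7² + 195·12² = 37423.
Exponent = 2·281² / 37423 = 4.21992.
Bound = exp(−4.21992) = 0.01470.

0.0147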